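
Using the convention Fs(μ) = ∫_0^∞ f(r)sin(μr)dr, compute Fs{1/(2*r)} pi/4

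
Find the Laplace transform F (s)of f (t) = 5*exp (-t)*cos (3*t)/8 5*(s + 1)/ (8*( (s + 1)^2 + 9))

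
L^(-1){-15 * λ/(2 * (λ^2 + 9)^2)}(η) -5 * η * sin(3 * η)/4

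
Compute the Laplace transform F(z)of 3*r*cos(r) 3*(z^2 - 1)/(z^2 + 1)^2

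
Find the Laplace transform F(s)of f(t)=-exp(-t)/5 -1/(5*s + 5)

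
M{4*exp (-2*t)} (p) 2^ (2 - p)*gamma (p)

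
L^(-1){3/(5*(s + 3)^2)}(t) 3*t*exp(-3*t)/5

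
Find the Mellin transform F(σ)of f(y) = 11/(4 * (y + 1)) 11 * pi * csc(pi * σ)/4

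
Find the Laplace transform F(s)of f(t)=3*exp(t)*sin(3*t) 9/((s - 1)^2 + 9)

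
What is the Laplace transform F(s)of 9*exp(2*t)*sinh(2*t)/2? 9/(s*(s - 4))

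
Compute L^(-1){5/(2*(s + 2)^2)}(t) 5*t*exp(-2*t)/2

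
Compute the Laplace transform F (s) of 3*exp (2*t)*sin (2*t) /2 3/ ( (s - 2) ^2 + 4) 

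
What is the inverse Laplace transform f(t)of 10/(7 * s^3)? 5 * t^2/7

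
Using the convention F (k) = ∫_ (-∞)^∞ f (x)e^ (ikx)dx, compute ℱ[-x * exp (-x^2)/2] -I * sqrt (pi) * k * exp (-k^2/4)/4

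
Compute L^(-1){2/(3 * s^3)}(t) t^2/3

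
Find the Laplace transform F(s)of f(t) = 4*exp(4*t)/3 4/(3*(s - 4))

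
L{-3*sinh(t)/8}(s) -3/(8*s^2 - 8)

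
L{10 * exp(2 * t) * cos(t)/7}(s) 10 * (s - 2)/(7 * ((s - 2)^2+1))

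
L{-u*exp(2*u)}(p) -1/(p - 2)^2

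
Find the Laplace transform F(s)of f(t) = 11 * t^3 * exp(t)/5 66/(5 * (s - 1)^4)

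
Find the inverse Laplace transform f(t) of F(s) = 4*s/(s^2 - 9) 4*cosh(3*t) 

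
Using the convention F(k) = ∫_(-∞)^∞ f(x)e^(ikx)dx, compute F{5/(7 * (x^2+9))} 5 * pi * exp(-3 * Abs(k))/21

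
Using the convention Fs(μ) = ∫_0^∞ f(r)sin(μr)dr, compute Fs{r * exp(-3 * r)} 6 * μ/(μ^2 + 9)^2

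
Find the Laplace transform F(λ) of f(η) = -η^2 -2/λ^3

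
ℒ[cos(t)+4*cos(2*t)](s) 4*s/(s^2+4)+s/(s^2+1)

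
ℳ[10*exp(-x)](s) 10*gamma(s)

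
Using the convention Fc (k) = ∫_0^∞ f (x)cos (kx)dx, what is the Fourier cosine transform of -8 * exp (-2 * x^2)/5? -2 * sqrt (2) * sqrt (pi) * exp (-k^2/8)/5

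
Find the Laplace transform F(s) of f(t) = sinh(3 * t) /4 3/(4 * (s^2 - 9) ) 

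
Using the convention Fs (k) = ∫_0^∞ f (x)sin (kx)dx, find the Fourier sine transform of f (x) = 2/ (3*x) pi/3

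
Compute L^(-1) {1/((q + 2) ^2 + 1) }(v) exp(-2*v)*sin(v) 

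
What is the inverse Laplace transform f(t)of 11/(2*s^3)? 11*t^2/4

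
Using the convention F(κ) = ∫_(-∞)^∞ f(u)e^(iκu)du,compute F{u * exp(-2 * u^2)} sqrt(2) * I * sqrt(pi) * κ * exp(-κ^2/8)/8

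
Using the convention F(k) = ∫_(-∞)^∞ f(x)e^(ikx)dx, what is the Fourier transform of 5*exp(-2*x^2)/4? 5*sqrt(2)*sqrt(pi)*exp(-k^2/8)/8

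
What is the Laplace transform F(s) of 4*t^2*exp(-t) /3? 8/(3*(s + 1) ^3) 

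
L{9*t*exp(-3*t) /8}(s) 9/(8*(s + 3) ^2) 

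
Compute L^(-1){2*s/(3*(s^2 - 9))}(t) 2*cosh(3*t)/3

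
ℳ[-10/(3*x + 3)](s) -10*pi*csc(pi*s)/3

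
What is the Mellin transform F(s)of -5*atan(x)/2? 5*pi*sec(pi*s/2)/(4*s)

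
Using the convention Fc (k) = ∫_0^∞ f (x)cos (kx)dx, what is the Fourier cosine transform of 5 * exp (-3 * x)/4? 15/ (4 * (k^2 + 9))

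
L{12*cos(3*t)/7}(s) 12*s/(7*(s^2 + 9))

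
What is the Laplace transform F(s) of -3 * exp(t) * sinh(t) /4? -3/(4 * s * (s - 2) ) 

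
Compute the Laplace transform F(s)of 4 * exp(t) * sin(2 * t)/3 8/(3 * ((s - 1)^2 + 4))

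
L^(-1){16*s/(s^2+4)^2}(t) 4*t*sin(2*t)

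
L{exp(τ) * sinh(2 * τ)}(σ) 2/((σ - 1)^2 - 4)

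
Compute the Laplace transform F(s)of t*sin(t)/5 2*s/(5*(s^2 + 1)^2)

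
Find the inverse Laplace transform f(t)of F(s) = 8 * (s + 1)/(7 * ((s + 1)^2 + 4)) 8 * exp(-t) * cos(2 * t)/7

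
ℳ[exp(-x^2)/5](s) gamma(s/2)/10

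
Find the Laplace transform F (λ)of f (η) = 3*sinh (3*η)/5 9/ (5*(λ^2-9))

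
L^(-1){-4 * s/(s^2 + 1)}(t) -4 * cos(t)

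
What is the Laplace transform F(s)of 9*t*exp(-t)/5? 9/(5*(s + 1)^2)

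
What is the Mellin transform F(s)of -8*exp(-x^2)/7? -4*gamma(s/2)/7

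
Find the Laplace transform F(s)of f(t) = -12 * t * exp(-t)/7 -12/(7 * (s+1)^2)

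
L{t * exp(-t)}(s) (s + 1)^(-2)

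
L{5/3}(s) 5/(3*s)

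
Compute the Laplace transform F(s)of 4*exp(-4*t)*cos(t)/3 4*(s+4)/(3*((s+4)^2+1))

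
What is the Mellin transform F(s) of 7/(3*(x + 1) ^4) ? 7*gamma(s)*gamma(4 - s) /18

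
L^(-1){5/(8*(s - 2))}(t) 5*exp(2*t)/8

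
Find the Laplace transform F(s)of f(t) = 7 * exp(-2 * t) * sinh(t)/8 7/(8 * ((s+2)^2 - 1))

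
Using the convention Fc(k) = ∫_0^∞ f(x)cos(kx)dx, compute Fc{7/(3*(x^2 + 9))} 7*pi*exp(-3*k)/18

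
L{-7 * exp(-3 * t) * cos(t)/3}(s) 7 * (-s - 3)/(3 * ((s + 3)^2 + 1))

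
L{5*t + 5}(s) 5/s + 5/s^2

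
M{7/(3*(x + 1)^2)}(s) -7*pi*(s - 1)/(3*sin(pi*s))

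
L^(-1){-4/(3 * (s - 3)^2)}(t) -4 * t * exp(3 * t)/3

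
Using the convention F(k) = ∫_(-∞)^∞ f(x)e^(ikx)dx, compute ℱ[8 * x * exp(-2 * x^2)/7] sqrt(2) * I * sqrt(pi) * k * exp(-k^2/8)/7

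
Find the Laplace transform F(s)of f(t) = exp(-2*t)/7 1/(7*(s + 2))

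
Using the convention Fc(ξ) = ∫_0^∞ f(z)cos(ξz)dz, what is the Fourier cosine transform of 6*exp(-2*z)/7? 12/(7*(ξ^2 + 4))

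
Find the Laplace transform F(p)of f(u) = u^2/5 2/(5*p^3)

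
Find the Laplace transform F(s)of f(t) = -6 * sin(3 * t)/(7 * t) -6 * atan(3/s)/7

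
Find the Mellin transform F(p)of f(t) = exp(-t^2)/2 gamma(p/2)/4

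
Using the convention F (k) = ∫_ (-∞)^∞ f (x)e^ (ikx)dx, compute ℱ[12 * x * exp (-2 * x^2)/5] 3 * sqrt (2) * I * sqrt (pi) * k * exp (-k^2/8)/10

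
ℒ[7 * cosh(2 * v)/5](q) 7 * q/(5 * (q^2 - 4))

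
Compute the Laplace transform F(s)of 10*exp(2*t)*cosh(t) 10*(s - 2)/((s - 2)^2 - 1)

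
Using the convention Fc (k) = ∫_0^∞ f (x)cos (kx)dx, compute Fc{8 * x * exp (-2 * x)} 8 * (4 - k^2)/ (k^2 + 4)^2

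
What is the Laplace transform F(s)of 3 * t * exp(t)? 3/(s - 1)^2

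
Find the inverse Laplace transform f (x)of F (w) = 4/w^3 2*x^2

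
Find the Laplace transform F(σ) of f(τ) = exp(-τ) 1/(σ + 1) 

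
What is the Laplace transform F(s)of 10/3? 10/(3*s)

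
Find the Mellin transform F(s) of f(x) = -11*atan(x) 11*pi*sec(pi*s/2) /(2*s) 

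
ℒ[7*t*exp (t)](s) 7/ (s - 1)^2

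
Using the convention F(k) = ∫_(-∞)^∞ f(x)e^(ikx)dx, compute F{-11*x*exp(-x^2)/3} -11*I*sqrt(pi)*k*exp(-k^2/4)/6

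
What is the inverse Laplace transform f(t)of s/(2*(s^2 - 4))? cosh(2*t)/2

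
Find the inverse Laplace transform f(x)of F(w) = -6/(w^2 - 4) -3*sinh(2*x)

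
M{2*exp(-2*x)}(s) 2^(1 - s)*gamma(s)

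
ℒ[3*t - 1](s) 3/s^2 - 1/s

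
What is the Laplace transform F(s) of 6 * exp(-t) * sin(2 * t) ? 12/((s + 1) ^2 + 4) 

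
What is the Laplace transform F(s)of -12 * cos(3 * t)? -12 * s/(s^2+9)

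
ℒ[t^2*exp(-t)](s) 2/(s + 1)^3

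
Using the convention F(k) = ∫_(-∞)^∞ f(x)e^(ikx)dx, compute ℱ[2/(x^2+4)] pi * exp(-2 * Abs(k))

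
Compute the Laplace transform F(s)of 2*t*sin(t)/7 4*s/(7*(s^2 + 1)^2)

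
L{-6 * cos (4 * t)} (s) -6 * s/ (s^2 + 16)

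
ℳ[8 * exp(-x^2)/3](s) 4 * gamma(s/2)/3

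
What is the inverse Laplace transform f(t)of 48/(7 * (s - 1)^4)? 8 * t^3 * exp(t)/7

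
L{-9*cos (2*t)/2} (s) -9*s/ (2*s^2+8)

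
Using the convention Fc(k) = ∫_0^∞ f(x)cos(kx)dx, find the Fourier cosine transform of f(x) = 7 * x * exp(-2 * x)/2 7 * (4 - k^2)/(2 * (k^2 + 4)^2)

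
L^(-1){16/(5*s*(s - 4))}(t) 8*exp(2*t)*sinh(2*t)/5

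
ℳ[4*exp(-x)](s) 4*gamma(s)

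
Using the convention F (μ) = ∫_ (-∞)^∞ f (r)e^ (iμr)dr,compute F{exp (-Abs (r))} 2/ (μ^2 + 1)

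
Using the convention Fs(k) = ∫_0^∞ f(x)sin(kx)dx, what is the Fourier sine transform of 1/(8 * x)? pi/16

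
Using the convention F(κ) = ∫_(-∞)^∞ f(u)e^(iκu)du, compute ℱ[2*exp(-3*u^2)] 2*sqrt(3)*sqrt(pi)*exp(-κ^2/12)/3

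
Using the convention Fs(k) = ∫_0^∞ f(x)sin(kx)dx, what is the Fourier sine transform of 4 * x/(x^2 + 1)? 2 * pi * exp(-k)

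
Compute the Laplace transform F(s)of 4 4/s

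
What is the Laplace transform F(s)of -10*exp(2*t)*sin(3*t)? -30/((s - 2)^2 + 9)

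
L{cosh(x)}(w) w/(w^2 - 1)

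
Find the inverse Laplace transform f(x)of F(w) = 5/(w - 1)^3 5 * x^2 * exp(x)/2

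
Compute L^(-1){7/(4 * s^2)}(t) 7 * t/4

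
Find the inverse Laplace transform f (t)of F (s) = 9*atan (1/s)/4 9*sin (t)/ (4*t)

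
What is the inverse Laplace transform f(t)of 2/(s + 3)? 2*exp(-3*t)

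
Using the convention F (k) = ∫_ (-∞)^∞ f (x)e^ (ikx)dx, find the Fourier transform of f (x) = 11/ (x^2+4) 11*pi*exp (-2*Abs (k))/2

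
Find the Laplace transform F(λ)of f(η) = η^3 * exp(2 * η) 6/(λ - 2)^4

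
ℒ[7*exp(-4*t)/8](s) 7/(8*(s+4))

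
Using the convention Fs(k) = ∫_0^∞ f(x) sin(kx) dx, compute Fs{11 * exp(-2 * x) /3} 11 * k/(3 * (k^2 + 4) ) 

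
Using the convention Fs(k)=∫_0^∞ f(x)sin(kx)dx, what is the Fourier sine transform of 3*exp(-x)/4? 3*k/(4*(k^2 + 1))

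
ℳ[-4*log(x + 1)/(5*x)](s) 4*pi*csc(pi*s)/(5*(s - 1))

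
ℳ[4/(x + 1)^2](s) -4*pi*(s - 1)/sin(pi*s)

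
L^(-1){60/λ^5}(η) 5*η^4/2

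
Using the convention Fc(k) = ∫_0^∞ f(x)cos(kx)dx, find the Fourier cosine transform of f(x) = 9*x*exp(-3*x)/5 9*(9 - k^2)/(5*(k^2+9)^2)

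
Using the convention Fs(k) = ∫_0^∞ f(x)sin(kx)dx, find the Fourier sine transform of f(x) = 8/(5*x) 4*pi/5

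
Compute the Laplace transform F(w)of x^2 2/w^3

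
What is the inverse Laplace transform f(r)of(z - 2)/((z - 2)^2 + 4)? exp(2*r)*cos(2*r)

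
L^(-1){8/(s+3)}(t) 8 * exp(-3 * t)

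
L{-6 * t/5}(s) -6/(5 * s^2) 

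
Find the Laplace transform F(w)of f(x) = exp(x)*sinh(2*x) 2/((w - 1)^2 - 4)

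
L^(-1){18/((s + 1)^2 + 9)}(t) 6*exp(-t)*sin(3*t)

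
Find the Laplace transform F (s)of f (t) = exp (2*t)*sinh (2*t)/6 1/ (3*s*(s - 4))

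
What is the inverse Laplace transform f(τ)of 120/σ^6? τ^5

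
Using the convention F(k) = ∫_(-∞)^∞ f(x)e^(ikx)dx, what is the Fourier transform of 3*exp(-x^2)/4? 3*sqrt(pi)*exp(-k^2/4)/4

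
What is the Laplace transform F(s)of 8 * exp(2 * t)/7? 8/(7 * (s - 2))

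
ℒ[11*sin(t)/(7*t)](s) 11*atan(1/s)/7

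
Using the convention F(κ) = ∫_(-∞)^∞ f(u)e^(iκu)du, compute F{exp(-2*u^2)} sqrt(2)*sqrt(pi)*exp(-κ^2/8)/2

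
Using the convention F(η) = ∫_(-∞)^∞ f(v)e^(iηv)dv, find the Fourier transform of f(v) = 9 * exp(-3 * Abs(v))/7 54/(7 * (η^2 + 9))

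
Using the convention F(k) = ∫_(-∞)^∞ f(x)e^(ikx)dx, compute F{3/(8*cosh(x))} 3*pi/(8*cosh(pi*k/2))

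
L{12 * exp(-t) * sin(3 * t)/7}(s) 36/(7 * ((s + 1)^2 + 9))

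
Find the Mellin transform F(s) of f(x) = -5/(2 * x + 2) -5 * pi * csc(pi * s) /2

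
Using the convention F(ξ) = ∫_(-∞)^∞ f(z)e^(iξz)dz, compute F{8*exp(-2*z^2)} 4*sqrt(2)*sqrt(pi)*exp(-ξ^2/8)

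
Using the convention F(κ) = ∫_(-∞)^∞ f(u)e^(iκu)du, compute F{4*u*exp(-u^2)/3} 2*I*sqrt(pi)*κ*exp(-κ^2/4)/3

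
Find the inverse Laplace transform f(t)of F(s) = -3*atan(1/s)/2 -3*sin(t)/(2*t)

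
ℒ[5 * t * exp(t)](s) 5/(s - 1)^2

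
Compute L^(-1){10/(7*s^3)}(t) 5*t^2/7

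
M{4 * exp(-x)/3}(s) 4 * gamma(s)/3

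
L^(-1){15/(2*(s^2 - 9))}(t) 5*sinh(3*t)/2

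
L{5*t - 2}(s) 5/s^2 - 2/s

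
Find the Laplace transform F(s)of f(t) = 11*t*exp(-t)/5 11/(5*(s + 1)^2)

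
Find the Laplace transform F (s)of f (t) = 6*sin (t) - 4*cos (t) 6/ (s^2+1) - 4*s/ (s^2+1)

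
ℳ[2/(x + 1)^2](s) -2*pi*(s - 1)/sin(pi*s)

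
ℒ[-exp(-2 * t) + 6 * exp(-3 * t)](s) 6/(s + 3)-1/(s + 2)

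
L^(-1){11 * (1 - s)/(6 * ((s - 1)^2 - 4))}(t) -11 * exp(t) * cosh(2 * t)/6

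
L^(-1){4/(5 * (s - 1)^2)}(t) 4 * t * exp(t)/5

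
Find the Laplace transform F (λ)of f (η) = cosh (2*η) λ/ (λ^2 - 4)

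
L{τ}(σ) σ^(-2)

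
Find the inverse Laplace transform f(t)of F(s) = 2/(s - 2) 2*exp(2*t)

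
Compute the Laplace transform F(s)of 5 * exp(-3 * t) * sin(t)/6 5/(6 * ((s + 3)^2 + 1))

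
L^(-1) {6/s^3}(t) 3*t^2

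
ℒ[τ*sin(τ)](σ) 2*σ/(σ^2+1)^2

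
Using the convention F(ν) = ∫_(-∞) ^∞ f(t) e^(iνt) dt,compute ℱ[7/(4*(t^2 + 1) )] 7*pi*exp(-Abs(ν) ) /4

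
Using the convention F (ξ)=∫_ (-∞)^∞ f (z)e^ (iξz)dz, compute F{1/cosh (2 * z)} pi/ (2 * cosh (pi * ξ/4))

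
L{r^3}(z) 6/z^4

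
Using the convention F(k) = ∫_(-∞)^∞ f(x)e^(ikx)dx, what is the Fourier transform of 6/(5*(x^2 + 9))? 2*pi*exp(-3*Abs(k))/5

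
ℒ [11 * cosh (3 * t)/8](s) 11 * s/ (8 * (s^2-9))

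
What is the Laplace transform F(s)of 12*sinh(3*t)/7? 36/(7*(s^2-9))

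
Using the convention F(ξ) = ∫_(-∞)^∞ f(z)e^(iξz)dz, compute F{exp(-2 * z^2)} sqrt(2) * sqrt(pi) * exp(-ξ^2/8)/2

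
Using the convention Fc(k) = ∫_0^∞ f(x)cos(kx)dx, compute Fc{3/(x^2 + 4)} 3*pi*exp(-2*k)/4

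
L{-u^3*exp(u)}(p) -6/(p - 1)^4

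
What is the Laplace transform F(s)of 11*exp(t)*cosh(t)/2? 11*(s - 1)/(2*s*(s - 2))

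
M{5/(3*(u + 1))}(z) 5*pi*csc(pi*z)/3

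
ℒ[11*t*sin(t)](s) 22*s/(s^2 + 1)^2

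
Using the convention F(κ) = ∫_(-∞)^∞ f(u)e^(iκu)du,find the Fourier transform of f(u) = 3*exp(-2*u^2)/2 3*sqrt(2)*sqrt(pi)*exp(-κ^2/8)/4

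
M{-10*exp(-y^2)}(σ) -5*gamma(σ/2)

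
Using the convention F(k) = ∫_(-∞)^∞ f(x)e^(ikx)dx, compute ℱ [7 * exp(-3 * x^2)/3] 7 * sqrt(3) * sqrt(pi) * exp(-k^2/12)/9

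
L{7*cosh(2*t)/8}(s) 7*s/(8*(s^2-4))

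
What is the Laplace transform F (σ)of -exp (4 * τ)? -1/ (σ - 4)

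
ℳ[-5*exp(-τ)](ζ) -5*gamma(ζ)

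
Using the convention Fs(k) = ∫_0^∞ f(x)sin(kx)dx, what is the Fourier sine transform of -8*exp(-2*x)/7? -8*k/(7*k^2 + 28)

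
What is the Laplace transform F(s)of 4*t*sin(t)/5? 8*s/(5*(s^2 + 1)^2)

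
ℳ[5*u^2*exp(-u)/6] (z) 5*gamma(z+2)/6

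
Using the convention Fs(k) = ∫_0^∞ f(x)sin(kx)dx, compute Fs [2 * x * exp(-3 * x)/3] 4 * k/(k^2 + 9)^2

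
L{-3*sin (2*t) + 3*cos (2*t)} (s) 3*s/ (s^2 + 4) - 6/ (s^2 + 4)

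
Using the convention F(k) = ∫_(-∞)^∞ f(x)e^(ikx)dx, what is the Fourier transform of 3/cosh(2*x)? 3*pi/(2*cosh(pi*k/4))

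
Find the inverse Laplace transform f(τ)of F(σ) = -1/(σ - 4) -exp(4*τ)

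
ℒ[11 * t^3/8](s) 33/(4 * s^4)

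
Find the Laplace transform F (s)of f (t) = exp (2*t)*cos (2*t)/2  (s - 2)/ (2*( (s - 2)^2 + 4))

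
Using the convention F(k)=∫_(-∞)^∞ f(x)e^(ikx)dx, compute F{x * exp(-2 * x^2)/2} sqrt(2) * I * sqrt(pi) * k * exp(-k^2/8)/16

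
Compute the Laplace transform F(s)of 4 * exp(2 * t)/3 4/(3 * (s - 2))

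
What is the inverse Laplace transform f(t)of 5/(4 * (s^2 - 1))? 5 * sinh(t)/4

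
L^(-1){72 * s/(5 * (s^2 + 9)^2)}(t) 12 * t * sin(3 * t)/5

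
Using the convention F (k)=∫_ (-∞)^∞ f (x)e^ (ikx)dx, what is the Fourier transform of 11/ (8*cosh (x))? 11*pi/ (8*cosh (pi*k/2))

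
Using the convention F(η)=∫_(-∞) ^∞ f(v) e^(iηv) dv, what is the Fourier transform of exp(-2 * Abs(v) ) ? 4/(η^2 + 4) 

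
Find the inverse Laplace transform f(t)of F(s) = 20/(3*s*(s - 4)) 10*exp(2*t)*sinh(2*t)/3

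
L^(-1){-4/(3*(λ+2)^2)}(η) -4*η*exp(-2*η)/3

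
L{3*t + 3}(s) 3/s^2 + 3/s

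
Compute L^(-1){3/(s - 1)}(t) 3 * exp(t)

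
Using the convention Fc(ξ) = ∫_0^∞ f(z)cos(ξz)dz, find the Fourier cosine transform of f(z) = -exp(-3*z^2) -sqrt(3)*sqrt(pi)*exp(-ξ^2/12)/6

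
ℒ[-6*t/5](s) -6/(5*s^2)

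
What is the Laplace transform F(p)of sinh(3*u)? 3/(p^2 - 9)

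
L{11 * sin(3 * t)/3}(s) 11/(s^2+9)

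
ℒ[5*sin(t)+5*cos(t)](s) 5*s/(s^2+1)+5/(s^2+1)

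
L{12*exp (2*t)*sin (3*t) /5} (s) 36/ (5*( (s - 2) ^2 + 9) ) 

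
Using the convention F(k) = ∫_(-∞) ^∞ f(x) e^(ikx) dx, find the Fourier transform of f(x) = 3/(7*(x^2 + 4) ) 3*pi*exp(-2*Abs(k) ) /14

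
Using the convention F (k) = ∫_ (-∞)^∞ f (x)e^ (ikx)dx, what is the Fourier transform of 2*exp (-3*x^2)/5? 2*sqrt (3)*sqrt (pi)*exp (-k^2/12)/15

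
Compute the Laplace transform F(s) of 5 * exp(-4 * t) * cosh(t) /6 5 * (s + 4) /(6 * ((s + 4) ^2 - 1) ) 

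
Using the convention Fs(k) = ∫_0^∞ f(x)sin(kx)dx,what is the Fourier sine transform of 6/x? 3 * pi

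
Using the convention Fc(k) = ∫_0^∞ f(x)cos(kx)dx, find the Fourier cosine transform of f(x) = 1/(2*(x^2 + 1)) pi*exp(-k)/4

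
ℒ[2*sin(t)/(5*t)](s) 2*atan(1/s)/5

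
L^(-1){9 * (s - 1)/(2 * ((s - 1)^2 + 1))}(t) 9 * exp(t) * cos(t)/2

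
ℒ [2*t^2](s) 4/s^3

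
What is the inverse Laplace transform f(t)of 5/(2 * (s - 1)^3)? 5 * t^2 * exp(t)/4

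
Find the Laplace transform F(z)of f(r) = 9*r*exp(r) 9/(z - 1)^2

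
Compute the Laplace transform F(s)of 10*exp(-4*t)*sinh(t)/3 10/(3*((s + 4)^2-1))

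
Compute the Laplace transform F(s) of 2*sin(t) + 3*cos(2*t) 3*s/(s^2 + 4) + 2/(s^2 + 1) 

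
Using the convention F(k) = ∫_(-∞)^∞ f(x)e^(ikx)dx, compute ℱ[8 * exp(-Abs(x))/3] 16/(3 * (k^2 + 1))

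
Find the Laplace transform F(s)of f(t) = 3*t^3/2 9/s^4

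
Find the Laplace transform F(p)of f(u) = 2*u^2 4/p^3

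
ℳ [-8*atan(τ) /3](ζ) 4*pi*sec(pi*ζ/2) /(3*ζ) 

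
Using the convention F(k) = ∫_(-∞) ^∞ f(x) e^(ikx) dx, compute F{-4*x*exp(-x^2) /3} -2*I*sqrt(pi)*k*exp(-k^2/4) /3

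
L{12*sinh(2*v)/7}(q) 24/(7*(q^2 - 4))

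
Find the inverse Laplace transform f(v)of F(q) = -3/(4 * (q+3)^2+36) -exp(-3 * v) * sin(3 * v)/4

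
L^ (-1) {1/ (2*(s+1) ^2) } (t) t*exp (-t) /2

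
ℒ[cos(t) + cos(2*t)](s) s/(s^2 + 4) + s/(s^2 + 1) 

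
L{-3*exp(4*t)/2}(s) -3/(2*s - 8)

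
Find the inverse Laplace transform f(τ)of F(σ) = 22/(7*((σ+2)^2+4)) 11*exp(-2*τ)*sin(2*τ)/7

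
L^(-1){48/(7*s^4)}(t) 8*t^3/7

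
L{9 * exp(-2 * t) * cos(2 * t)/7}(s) 9 * (s + 2)/(7 * ((s + 2)^2 + 4))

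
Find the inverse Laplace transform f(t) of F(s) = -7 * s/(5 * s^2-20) -7 * cosh(2 * t) /5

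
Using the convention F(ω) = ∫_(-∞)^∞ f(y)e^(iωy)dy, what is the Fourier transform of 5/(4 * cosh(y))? 5 * pi/(4 * cosh(pi * ω/2))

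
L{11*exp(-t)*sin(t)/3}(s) 11/(3*((s + 1)^2 + 1))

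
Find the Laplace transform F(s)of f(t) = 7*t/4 7/(4*s^2)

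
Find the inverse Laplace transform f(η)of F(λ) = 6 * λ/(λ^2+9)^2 η * sin(3 * η)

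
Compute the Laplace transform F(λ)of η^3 6/λ^4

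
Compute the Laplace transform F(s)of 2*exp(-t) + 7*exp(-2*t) 7/(s + 2) + 2/(s + 1)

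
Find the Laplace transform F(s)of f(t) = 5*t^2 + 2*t 10/s^3 + 2/s^2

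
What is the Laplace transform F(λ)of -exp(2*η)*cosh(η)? (2 - λ)/((λ - 2)^2 - 1)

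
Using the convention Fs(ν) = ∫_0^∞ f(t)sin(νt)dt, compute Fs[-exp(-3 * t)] -ν/(ν^2+9)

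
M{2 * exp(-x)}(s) 2 * gamma(s)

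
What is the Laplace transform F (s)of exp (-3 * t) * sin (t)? 1/ ( (s+3)^2+1)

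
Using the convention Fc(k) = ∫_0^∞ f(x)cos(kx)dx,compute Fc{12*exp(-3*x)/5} 36/(5*(k^2 + 9))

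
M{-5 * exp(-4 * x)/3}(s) -5 * gamma(s)/(3 * 4^s)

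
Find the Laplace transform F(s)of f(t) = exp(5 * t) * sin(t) 1/((s - 5)^2 + 1)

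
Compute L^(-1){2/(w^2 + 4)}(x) sin(2 * x)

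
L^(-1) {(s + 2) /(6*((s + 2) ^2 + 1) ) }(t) exp(-2*t)*cos(t) /6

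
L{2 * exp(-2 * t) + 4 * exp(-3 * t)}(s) 2/(s + 2) + 4/(s + 3)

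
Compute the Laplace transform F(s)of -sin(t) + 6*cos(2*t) 6*s/(s^2 + 4) - 1/(s^2 + 1)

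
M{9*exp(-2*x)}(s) 9*gamma(s)/2^s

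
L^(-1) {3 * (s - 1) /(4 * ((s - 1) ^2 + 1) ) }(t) 3 * exp(t) * cos(t) /4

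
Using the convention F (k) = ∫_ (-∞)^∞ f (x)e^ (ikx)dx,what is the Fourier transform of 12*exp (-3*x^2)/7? 4*sqrt (3)*sqrt (pi)*exp (-k^2/12)/7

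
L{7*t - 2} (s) 7/s^2 - 2/s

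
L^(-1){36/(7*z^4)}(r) 6*r^3/7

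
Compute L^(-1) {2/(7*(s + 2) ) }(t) 2*exp(-2*t) /7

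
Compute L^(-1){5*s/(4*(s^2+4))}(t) 5*cos(2*t)/4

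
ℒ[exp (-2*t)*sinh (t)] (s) 1/ ( (s + 2)^2 - 1)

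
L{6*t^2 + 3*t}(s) 12/s^3 + 3/s^2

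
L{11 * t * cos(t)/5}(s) 11 * (s^2 - 1)/(5 * (s^2 + 1)^2)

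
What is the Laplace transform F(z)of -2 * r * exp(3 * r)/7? -2/(7 * (z - 3)^2)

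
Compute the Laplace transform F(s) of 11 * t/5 11/(5 * s^2) 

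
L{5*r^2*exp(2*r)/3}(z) 10/(3*(z - 2)^3)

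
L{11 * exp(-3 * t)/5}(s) 11/(5 * (s + 3))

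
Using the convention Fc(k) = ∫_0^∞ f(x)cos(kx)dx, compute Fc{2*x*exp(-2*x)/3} 2*(4 - k^2)/(3*(k^2 + 4)^2)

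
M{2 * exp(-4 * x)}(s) 2^(1 - 2 * s) * gamma(s)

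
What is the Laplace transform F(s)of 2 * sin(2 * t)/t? 2 * atan(2/s)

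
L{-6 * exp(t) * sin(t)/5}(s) -6/(5 * (s - 1)^2 + 5)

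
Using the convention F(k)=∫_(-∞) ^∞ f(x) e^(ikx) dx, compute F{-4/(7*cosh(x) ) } -4*pi/(7*cosh(pi*k/2) ) 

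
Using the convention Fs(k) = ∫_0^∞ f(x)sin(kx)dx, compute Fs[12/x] 6 * pi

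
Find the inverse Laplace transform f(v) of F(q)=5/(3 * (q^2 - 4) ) 5 * sinh(2 * v) /6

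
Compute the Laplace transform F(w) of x w^(-2) 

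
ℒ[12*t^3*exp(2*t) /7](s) 72/(7*(s - 2) ^4) 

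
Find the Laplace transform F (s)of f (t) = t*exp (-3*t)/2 1/ (2*(s + 3)^2)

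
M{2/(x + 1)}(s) 2*pi*csc(pi*s)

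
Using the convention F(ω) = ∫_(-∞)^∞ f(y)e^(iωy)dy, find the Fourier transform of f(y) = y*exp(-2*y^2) sqrt(2)*I*sqrt(pi)*ω*exp(-ω^2/8)/8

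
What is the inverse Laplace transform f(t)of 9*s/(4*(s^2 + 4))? 9*cos(2*t)/4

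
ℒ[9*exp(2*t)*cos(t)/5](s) 9*(s - 2)/(5*((s - 2)^2 + 1))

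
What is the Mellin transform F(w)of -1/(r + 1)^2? pi*(w - 1)/sin(pi*w)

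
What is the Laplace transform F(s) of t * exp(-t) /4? 1/(4 * (s + 1) ^2) 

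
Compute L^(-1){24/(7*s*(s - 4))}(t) 12*exp(2*t)*sinh(2*t)/7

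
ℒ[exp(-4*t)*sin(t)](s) 1/((s + 4)^2 + 1)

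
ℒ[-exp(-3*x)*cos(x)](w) (-w - 3) /((w + 3) ^2 + 1) 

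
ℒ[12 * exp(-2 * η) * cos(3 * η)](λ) 12 * (λ + 2)/((λ + 2)^2 + 9)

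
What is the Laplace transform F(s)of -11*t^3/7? -66/(7*s^4)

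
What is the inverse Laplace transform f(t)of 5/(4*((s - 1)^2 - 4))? 5*exp(t)*sinh(2*t)/8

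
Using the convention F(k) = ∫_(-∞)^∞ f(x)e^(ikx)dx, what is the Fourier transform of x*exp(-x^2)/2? I*sqrt(pi)*k*exp(-k^2/4)/4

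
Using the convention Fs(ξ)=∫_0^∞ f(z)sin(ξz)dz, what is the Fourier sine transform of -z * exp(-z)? -2 * ξ/(ξ^2 + 1)^2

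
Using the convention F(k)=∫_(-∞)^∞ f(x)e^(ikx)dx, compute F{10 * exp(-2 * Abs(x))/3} 40/(3 * (k^2 + 4))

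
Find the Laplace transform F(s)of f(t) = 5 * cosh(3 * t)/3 5 * s/(3 * (s^2 - 9))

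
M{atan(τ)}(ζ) -pi*sec(pi*ζ/2)/(2*ζ)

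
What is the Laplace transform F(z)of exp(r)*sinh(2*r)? 2/((z - 1)^2 - 4)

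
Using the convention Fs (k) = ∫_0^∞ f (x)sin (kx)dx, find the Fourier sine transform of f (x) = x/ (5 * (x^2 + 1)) pi * exp (-k)/10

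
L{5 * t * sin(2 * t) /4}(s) 5 * s/(s^2 + 4) ^2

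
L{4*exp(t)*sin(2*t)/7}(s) 8/(7*((s - 1)^2+4))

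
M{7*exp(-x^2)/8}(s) 7*gamma(s/2)/16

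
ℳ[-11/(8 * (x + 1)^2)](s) 11 * pi * (s - 1)/(8 * sin(pi * s))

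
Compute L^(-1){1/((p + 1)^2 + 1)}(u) exp(-u) * sin(u)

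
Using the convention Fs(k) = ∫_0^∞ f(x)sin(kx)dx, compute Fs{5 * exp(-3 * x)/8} 5 * k/(8 * (k^2 + 9))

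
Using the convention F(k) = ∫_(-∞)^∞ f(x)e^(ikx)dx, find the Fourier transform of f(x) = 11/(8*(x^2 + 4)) 11*pi*exp(-2*Abs(k))/16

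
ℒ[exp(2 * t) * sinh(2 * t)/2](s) 1/(s * (s - 4))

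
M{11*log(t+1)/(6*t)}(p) -11*pi*csc(pi*p)/(6*p - 6)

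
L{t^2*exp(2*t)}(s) 2/(s - 2)^3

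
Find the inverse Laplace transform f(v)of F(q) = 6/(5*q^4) v^3/5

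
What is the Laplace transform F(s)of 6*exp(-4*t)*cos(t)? 6*(s + 4)/((s + 4)^2 + 1)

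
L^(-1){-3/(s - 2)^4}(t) -t^3*exp(2*t)/2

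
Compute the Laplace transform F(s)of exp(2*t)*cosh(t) (s - 2)/((s - 2)^2 - 1)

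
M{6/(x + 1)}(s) 6*pi*csc(pi*s)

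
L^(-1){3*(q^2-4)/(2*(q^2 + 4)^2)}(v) 3*v*cos(2*v)/2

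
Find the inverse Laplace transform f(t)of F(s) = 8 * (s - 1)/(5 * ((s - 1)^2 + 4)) 8 * exp(t) * cos(2 * t)/5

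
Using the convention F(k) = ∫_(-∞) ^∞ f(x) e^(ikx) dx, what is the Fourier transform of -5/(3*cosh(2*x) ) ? -5*pi/(6*cosh(pi*k/4) ) 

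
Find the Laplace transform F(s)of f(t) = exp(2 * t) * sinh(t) 1/((s - 2)^2 - 1)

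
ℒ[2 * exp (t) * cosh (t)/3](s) 2 * (s - 1)/ (3 * s * (s - 2))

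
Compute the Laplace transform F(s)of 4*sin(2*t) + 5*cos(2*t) 5*s/(s^2 + 4) + 8/(s^2 + 4)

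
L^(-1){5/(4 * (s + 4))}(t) 5 * exp(-4 * t)/4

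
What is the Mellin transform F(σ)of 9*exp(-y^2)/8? 9*gamma(σ/2)/16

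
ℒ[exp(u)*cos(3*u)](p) (p - 1)/((p - 1)^2+9)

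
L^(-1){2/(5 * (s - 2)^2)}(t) 2 * t * exp(2 * t)/5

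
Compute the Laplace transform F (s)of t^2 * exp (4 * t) 2/ (s - 4)^3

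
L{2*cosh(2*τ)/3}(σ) 2*σ/(3*(σ^2-4))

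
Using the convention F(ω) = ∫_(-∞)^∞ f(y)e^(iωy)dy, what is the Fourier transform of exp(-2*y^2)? sqrt(2)*sqrt(pi)*exp(-ω^2/8)/2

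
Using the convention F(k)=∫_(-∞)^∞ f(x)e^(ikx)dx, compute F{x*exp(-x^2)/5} I*sqrt(pi)*k*exp(-k^2/4)/10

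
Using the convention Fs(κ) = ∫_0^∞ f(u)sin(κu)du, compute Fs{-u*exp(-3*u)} -6*κ/(κ^2+9)^2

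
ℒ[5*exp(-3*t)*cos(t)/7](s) 5*(s + 3)/(7*((s + 3)^2 + 1))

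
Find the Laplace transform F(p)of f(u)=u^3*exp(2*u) 6/(p - 2)^4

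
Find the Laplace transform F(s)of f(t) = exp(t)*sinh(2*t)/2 1/((s - 1)^2 - 4)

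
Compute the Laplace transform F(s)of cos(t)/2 s/(2 * (s^2 + 1))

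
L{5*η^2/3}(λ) 10/(3*λ^3)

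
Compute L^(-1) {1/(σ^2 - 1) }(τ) sinh(τ) 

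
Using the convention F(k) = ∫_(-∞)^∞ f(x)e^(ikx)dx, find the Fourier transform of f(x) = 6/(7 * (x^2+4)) 3 * pi * exp(-2 * Abs(k))/7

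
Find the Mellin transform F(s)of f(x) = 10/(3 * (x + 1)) 10 * pi * csc(pi * s)/3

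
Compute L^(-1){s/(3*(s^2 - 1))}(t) cosh(t)/3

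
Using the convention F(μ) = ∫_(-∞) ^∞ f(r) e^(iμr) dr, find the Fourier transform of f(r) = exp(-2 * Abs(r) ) 4/(μ^2 + 4) 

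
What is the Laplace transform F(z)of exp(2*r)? 1/(z - 2)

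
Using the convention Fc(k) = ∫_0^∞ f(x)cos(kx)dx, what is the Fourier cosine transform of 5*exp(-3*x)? 15/(k^2 + 9)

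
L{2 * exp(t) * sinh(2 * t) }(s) 4/((s - 1) ^2 - 4) 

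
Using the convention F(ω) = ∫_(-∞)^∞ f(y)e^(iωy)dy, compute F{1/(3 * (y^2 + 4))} pi * exp(-2 * Abs(ω))/6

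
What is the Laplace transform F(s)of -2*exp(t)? -2/(s - 1)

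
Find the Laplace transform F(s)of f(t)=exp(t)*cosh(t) (s - 1)/(s*(s - 2))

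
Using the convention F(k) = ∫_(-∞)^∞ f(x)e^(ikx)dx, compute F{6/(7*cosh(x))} 6*pi/(7*cosh(pi*k/2))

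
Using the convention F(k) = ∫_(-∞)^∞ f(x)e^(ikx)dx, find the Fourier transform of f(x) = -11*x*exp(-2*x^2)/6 -11*sqrt(2)*I*sqrt(pi)*k*exp(-k^2/8)/48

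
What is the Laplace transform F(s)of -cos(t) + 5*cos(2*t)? 5*s/(s^2 + 4)- s/(s^2 + 1)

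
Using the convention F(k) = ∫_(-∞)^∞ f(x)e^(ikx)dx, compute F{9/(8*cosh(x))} 9*pi/(8*cosh(pi*k/2))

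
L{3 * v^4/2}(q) 36/q^5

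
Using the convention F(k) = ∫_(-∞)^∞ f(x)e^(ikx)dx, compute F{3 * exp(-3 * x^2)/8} sqrt(3) * sqrt(pi) * exp(-k^2/12)/8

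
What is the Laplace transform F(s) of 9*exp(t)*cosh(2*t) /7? 9*(s - 1) /(7*((s - 1) ^2 - 4) ) 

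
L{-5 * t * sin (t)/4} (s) -5 * s/ (2 * (s^2+1)^2)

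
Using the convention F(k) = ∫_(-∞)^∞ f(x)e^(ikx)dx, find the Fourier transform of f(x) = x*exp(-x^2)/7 I*sqrt(pi)*k*exp(-k^2/4)/14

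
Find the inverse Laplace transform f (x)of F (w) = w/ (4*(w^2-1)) cosh (x)/4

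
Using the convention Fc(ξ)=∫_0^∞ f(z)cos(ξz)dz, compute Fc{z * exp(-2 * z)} (4 - ξ^2)/(ξ^2+4)^2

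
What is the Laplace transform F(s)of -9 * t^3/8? -27/(4 * s^4)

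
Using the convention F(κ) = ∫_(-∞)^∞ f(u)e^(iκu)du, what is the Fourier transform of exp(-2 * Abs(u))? 4/(κ^2 + 4)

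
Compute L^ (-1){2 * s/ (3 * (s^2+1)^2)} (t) t * sin (t)/3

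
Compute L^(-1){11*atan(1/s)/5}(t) 11*sin(t)/(5*t)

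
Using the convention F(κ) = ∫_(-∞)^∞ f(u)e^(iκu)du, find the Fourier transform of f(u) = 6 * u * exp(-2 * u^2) 3 * sqrt(2) * I * sqrt(pi) * κ * exp(-κ^2/8)/4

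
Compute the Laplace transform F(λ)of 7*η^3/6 7/λ^4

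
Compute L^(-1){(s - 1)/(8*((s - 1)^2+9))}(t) exp(t)*cos(3*t)/8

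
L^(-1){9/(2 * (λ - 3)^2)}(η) 9 * η * exp(3 * η)/2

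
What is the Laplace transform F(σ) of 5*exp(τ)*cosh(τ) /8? 5*(σ - 1) /(8*σ*(σ - 2) ) 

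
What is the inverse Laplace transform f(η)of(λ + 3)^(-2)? η*exp(-3*η)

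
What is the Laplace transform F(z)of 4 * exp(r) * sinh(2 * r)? 8/((z - 1)^2 - 4)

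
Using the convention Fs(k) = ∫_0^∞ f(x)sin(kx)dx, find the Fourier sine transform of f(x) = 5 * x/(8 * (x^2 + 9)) 5 * pi * exp(-3 * k)/16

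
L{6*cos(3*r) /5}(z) 6*z/(5*(z^2 + 9) ) 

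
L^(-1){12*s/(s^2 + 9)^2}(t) 2*t*sin(3*t)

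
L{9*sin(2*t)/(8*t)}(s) 9*atan(2/s)/8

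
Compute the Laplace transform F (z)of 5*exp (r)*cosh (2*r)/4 5*(z - 1)/ (4*( (z - 1)^2 - 4))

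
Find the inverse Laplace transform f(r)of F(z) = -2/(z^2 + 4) -sin(2 * r)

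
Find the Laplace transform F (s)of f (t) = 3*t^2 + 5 5/s + 6/s^3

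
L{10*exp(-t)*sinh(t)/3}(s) 10/(3*s*(s + 2))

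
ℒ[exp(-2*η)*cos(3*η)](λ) (λ + 2) /((λ + 2) ^2 + 9) 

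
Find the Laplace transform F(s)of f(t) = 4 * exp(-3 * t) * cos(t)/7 4 * (s+3)/(7 * ((s+3)^2+1))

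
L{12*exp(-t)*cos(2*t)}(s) 12*(s + 1)/((s + 1)^2 + 4)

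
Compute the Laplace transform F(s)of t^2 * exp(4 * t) 2/(s - 4)^3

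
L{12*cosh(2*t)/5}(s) 12*s/(5*(s^2 - 4))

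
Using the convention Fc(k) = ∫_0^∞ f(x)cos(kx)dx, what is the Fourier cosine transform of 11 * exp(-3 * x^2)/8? 11 * sqrt(3) * sqrt(pi) * exp(-k^2/12)/48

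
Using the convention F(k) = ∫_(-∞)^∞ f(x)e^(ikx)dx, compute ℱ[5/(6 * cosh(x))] 5 * pi/(6 * cosh(pi * k/2))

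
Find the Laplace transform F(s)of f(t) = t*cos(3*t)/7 (s^2 - 9)/(7*(s^2+9)^2)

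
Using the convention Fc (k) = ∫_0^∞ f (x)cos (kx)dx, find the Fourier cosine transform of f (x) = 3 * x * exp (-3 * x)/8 3 * (9 - k^2)/ (8 * (k^2 + 9)^2)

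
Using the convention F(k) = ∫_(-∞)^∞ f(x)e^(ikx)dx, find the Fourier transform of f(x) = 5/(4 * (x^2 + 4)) 5 * pi * exp(-2 * Abs(k))/8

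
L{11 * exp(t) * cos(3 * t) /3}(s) 11 * (s - 1) /(3 * ((s - 1) ^2 + 9) ) 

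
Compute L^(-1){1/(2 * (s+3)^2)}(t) t * exp(-3 * t)/2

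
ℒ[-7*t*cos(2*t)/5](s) 7*(4 - s^2)/(5*(s^2 + 4)^2)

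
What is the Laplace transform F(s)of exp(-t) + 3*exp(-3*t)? 3/(s + 3) + 1/(s + 1)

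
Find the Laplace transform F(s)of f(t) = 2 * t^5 240/s^6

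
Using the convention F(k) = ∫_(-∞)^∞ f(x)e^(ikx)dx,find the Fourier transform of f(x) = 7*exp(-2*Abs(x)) 28/(k^2 + 4)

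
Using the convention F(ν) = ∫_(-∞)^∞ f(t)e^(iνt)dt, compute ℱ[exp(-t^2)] sqrt(pi) * exp(-ν^2/4)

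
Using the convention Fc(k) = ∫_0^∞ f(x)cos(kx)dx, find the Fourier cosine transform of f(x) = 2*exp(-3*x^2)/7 sqrt(3)*sqrt(pi)*exp(-k^2/12)/21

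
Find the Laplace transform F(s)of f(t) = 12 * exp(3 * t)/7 12/(7 * (s - 3))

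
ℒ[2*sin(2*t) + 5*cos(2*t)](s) 4/(s^2 + 4) + 5*s/(s^2 + 4)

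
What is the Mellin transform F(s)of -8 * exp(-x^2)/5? -4 * gamma(s/2)/5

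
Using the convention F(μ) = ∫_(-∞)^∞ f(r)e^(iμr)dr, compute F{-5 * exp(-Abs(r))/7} -10/(7 * μ^2 + 7)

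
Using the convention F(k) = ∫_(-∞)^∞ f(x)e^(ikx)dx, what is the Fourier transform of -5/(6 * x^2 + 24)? -5 * pi * exp(-2 * Abs(k))/12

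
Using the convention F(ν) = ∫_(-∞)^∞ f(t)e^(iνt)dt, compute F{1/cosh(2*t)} pi/(2*cosh(pi*ν/4))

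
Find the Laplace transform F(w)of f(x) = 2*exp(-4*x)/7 2/(7*(w + 4))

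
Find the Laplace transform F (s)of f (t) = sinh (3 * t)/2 3/ (2 * (s^2 - 9))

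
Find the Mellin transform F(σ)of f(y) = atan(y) -pi*sec(pi*σ/2)/(2*σ)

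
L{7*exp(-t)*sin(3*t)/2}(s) 21/(2*((s + 1)^2 + 9))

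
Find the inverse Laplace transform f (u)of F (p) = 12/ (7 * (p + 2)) 12 * exp (-2 * u)/7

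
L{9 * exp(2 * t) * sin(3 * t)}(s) 27/((s - 2)^2+9)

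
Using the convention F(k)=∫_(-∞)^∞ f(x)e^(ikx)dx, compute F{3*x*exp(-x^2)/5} 3*I*sqrt(pi)*k*exp(-k^2/4)/10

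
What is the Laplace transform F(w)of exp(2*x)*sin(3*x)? 3/((w - 2)^2 + 9)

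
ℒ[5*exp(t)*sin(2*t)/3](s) 10/(3*((s - 1)^2 + 4))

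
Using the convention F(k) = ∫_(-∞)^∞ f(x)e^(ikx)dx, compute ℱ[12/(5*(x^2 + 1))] 12*pi*exp(-Abs(k))/5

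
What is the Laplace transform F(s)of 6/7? 6/(7*s)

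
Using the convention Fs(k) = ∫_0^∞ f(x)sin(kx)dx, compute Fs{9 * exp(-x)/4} 9 * k/(4 * (k^2 + 1))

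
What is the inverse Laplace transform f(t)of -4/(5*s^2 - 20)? -2*sinh(2*t)/5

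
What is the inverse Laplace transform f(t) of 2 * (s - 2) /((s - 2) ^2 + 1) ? 2 * exp(2 * t) * cos(t) 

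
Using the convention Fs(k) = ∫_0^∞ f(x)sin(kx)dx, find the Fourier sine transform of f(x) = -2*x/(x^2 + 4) -pi*exp(-2*k)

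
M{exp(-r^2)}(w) gamma(w/2)/2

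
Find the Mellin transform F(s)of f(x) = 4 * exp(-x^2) 2 * gamma(s/2)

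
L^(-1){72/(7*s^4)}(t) 12*t^3/7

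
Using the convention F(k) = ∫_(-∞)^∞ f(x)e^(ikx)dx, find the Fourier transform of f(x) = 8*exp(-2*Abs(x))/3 32/(3*(k^2 + 4))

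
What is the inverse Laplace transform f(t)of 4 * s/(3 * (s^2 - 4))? 4 * cosh(2 * t)/3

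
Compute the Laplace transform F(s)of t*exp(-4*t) (s + 4)^(-2)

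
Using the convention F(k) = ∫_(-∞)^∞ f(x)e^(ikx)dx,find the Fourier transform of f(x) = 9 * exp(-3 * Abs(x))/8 27/(4 * (k^2+9))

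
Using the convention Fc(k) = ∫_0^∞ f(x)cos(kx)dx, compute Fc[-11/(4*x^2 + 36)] -11*pi*exp(-3*k)/24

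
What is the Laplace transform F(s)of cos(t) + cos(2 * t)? s/(s^2 + 1) + s/(s^2 + 4)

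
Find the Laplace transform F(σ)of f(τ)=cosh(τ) σ/(σ^2 - 1)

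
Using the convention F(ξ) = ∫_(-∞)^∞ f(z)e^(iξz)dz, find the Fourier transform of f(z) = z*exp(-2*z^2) sqrt(2)*I*sqrt(pi)*ξ*exp(-ξ^2/8)/8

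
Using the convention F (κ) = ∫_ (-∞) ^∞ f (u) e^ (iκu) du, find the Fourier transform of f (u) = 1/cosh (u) pi/cosh (pi*κ/2) 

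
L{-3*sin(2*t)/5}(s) -6/(5*s^2+20)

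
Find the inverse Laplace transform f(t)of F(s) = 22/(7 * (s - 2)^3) 11 * t^2 * exp(2 * t)/7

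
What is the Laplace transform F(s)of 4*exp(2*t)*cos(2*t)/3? 4*(s - 2)/(3*((s - 2)^2+4))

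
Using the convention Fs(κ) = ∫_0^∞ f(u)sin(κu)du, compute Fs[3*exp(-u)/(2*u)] 3*atan(κ)/2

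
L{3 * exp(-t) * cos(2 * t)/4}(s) 3 * (s + 1)/(4 * ((s + 1)^2 + 4))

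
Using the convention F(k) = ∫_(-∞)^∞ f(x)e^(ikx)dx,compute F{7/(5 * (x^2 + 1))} 7 * pi * exp(-Abs(k))/5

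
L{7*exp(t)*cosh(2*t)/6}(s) 7*(s - 1)/(6*((s - 1)^2 - 4))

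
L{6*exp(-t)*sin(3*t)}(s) 18/((s+1)^2+9)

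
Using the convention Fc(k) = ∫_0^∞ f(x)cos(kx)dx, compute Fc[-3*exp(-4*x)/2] -6/(k^2 + 16)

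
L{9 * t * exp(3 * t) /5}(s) 9/(5 * (s - 3) ^2) 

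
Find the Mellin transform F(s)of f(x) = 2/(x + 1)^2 -2 * pi * (s - 1)/sin(pi * s)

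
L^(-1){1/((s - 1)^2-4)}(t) exp(t) * sinh(2 * t)/2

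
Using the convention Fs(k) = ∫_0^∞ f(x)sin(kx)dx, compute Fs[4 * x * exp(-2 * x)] 16 * k/(k^2+4)^2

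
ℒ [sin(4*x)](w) 4/(w^2+16)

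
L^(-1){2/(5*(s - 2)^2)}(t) 2*t*exp(2*t)/5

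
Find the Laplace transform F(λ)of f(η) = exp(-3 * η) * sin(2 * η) 2/((λ + 3)^2 + 4)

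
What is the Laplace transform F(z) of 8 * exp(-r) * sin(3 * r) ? 24/((z + 1) ^2 + 9) 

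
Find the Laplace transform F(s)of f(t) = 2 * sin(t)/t 2 * atan(1/s)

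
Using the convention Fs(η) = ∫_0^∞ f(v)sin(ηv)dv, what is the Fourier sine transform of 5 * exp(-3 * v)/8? 5 * η/(8 * (η^2 + 9))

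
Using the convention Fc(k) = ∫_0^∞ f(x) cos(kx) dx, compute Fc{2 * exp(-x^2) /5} sqrt(pi) * exp(-k^2/4) /5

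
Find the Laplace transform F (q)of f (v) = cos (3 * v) q/ (q^2 + 9)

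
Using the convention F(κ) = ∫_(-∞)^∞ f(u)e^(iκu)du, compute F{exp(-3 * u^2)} sqrt(3) * sqrt(pi) * exp(-κ^2/12)/3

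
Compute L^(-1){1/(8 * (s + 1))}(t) exp(-t)/8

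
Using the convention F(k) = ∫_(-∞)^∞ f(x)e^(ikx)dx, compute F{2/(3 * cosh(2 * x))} pi/(3 * cosh(pi * k/4))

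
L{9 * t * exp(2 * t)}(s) 9/(s - 2)^2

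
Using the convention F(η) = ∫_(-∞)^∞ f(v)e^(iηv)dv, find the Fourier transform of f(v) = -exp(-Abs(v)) -2/(η^2 + 1)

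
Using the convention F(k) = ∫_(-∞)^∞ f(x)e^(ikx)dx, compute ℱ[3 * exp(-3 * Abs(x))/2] 9/(k^2 + 9)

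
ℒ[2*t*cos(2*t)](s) 2*(s^2 - 4)/(s^2+4)^2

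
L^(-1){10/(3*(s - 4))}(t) 10*exp(4*t)/3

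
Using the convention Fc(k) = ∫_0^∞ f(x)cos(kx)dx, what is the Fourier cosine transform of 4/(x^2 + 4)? pi * exp(-2 * k)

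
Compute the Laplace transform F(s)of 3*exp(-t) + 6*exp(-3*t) 6/(s + 3) + 3/(s + 1)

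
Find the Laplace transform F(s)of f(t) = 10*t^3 60/s^4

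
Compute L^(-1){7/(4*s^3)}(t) 7*t^2/8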